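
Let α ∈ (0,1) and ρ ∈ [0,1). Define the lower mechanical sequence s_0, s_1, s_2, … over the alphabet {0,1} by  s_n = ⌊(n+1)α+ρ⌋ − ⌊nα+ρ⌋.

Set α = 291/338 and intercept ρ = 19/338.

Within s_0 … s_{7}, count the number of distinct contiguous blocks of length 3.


3

t_n = ⌊(n·291+19)/338⌋ for n = 0 … 8:
  n=0…8: ⌊19/338⌋=0 ⌊310/338⌋=0 ⌊601/338⌋=1 ⌊892/338⌋=2 ⌊1183/338⌋=3 ⌊1474/338⌋=4 ⌊1765/338⌋=5 ⌊2056/338⌋=6 ⌊2347/338⌋=6
s_n = t_(n+1) − t_n for n = 0 … 7 gives
prefix = 01111110
slide a length-3 window over [0..2] … [5..7] (6 windows); first occurrence of each distinct factor:
  [  0..  2] 011
  [  1..  3] 111
  [  5..  7] 110
  (the other 3 windows repeat one of these)
distinct factors: {011, 110, 111}
count = 3  (Sturmian bound for length 3 is 4)


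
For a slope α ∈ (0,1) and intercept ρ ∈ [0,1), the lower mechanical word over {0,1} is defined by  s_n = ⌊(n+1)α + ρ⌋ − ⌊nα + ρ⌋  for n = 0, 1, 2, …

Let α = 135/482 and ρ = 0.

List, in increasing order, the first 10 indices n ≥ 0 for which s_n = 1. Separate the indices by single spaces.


n=0: ⌊135/482⌋−⌊0/482⌋ = 0−0 = 0
n=1: ⌊270/482⌋−⌊135/482⌋ = 0−0 = 0
n=2: ⌊405/482⌋−⌊270/482⌋ = 0−0 = 0
n=3: ⌊540/482⌋−⌊405/482⌋ = 1−0 = 1  ← one
n=4: ⌊675/482⌋−⌊540/482⌋ = 1−1 = 0
n=5: ⌊810/482⌋−⌊675/482⌋ = 1−1 = 0
n=6: ⌊945/482⌋−⌊810/482⌋ = 1−1 = 0
n=7: ⌊1080/482⌋−⌊945/482⌋ = 2−1 = 1  ← one
n=8: ⌊1215/482⌋−⌊1080/482⌋ = 2−2 = 0
n=9: ⌊1350/482⌋−⌊1215/482⌋ = 2−2 = 0
n=10: ⌊1485/482⌋−⌊1350/482⌋ = 3−2 = 1  ← one
n=11: ⌊1620/482⌋−⌊1485/482⌋ = 3−3 = 0
n=12: ⌊1755/482⌋−⌊1620/482⌋ = 3−3 = 0
n=13: ⌊1890/482⌋−⌊1755/482⌋ = 3−3 = 0
n=14: ⌊2025/482⌋−⌊1890/482⌋ = 4−3 = 1  ← one
n=15: ⌊2160/482⌋−⌊2025/482⌋ = 4−4 = 0
n=16: ⌊2295/482⌋−⌊2160/482⌋ = 4−4 = 0
n=17: ⌊2430/482⌋−⌊2295/482⌋ = 5−4 = 1  ← one
n=18: ⌊2565/482⌋−⌊2430/482⌋ = 5−5 = 0
n=19: ⌊2700/482⌋−⌊2565/482⌋ = 5−5 = 0
n=20: ⌊2835/482⌋−⌊2700/482⌋ = 5−5 = 0
n=21: ⌊2970/482⌋−⌊2835/482⌋ = 6−5 = 1  ← one
n=22: ⌊3105/482⌋−⌊2970/482⌋ = 6−6 = 0
n=23: ⌊3240/482⌋−⌊3105/482⌋ = 6−6 = 0
n=24: ⌊3375/482⌋−⌊3240/482⌋ = 7−6 = 1  ← one
n=25: ⌊3510/482⌋−⌊3375/482⌋ = 7−7 = 0
n=26: ⌊3645/482⌋−⌊3510/482⌋ = 7−7 = 0
n=27: ⌊3780/482⌋−⌊3645/482⌋ = 7−7 = 0
n=28: ⌊3915/482⌋−⌊3780/482⌋ = 8−7 = 1  ← one
n=29: ⌊4050/482⌋−⌊3915/482⌋ = 8−8 = 0
n=30: ⌊4185/482⌋−⌊4050/482⌋ = 8−8 = 0
n=31: ⌊4320/482⌋−⌊4185/482⌋ = 8−8 = 0
n=32: ⌊4455/482⌋−⌊4320/482⌋ = 9−8 = 1  ← one
n=33: ⌊4590/482⌋−⌊4455/482⌋ = 9−9 = 0
n=34: ⌊4725/482⌋−⌊4590/482⌋ = 9−9 = 0
n=35: ⌊4860/482⌋−⌊4725/482⌋ = 10−9 = 1  ← one
positions of the first 10 ones: 3 7 10 14 17 21 24 28 32 35

3 7 10 14 17 21 24 28 32 35


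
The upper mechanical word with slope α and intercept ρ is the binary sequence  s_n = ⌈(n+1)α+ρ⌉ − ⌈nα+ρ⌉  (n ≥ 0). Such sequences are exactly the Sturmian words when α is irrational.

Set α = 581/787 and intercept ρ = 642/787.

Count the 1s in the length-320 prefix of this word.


237

#1s = Σ_{n=0}^{319} s_n = Σ_{n=0}^{319} (⌈(n+1)α+ρ⌉ − ⌈nα+ρ⌉)
the sum telescopes: every ⌈nα+ρ⌉ with 0 < n < 320 appears once with + and once with −, leaving ⌈320α+ρ⌉ − ⌈0·α+ρ⌉
320α + ρ = (320·581 + 642) / 787 = 186562/787
ρ = 642/787
⌈186562/787⌉ = 238,  ⌈642/787⌉ = 1
#1s = 238 − 1 = 237


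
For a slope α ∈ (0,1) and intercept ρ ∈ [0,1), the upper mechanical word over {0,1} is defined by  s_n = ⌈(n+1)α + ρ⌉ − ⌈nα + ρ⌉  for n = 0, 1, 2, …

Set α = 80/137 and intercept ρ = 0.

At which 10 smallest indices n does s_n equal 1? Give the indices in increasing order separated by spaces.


0 1 3 5 6 8 10 11 13 15

n=0: ⌈80/137⌉−⌈0/137⌉ = 1−0 = 1  ← one
n=1: ⌈160/137⌉−⌈80/137⌉ = 2−1 = 1  ← one
n=2: ⌈240/137⌉−⌈160/137⌉ = 2−2 = 0
n=3: ⌈320/137⌉−⌈240/137⌉ = 3−2 = 1  ← one
n=4: ⌈400/137⌉−⌈320/137⌉ = 3−3 = 0
n=5: ⌈480/137⌉−⌈400/137⌉ = 4−3 = 1  ← one
n=6: ⌈560/137⌉−⌈480/137⌉ = 5−4 = 1  ← one
n=7: ⌈640/137⌉−⌈560/137⌉ = 5−5 = 0
n=8: ⌈720/137⌉−⌈640/137⌉ = 6−5 = 1  ← one
n=9: ⌈800/137⌉−⌈720/137⌉ = 6−6 = 0
n=10: ⌈880/137⌉−⌈800/137⌉ = 7−6 = 1  ← one
n=11: ⌈960/137⌉−⌈880/137⌉ = 8−7 = 1  ← one
n=12: ⌈1040/137⌉−⌈960/137⌉ = 8−8 = 0
n=13: ⌈1120/137⌉−⌈1040/137⌉ = 9−8 = 1  ← one
n=14: ⌈1200/137⌉−⌈1120/137⌉ = 9−9 = 0
n=15: ⌈1280/137⌉−⌈1200/137⌉ = 10−9 = 1  ← one
positions of the first 10 ones: 0 1 3 5 6 8 10 11 13 15


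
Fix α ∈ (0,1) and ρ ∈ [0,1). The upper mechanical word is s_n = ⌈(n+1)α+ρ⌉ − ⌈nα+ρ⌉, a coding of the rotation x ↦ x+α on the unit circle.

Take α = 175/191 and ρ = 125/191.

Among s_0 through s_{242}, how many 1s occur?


#1s = Σ_{n=0}^{242} s_n = Σ_{n=0}^{242} (⌈(n+1)α+ρ⌉ − ⌈nα+ρ⌉)
the sum telescopes: every ⌈nα+ρ⌉ with 0 < n < 243 appears once with + and once with −, leaving ⌈243α+ρ⌉ − ⌈0·α+ρ⌉
243α + ρ = (243·175 + 125) / 191 = 42650/191
ρ = 125/191
⌈42650/191⌉ = 224,  ⌈125/191⌉ = 1
#1s = 224 − 1 = 223

223


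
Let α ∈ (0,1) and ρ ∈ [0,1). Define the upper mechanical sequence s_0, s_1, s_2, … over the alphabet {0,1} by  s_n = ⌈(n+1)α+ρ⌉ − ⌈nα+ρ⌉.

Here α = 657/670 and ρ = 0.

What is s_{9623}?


1

(n+1)α + ρ = (9624·657) / 670 = 6322968/670
nα + ρ     = (9623·657) / 670 = 6322311/670
⌈6322968/670⌉ = 9438,  ⌈6322311/670⌉ = 9437
s_{9623} = 9438 − 9437 = 1


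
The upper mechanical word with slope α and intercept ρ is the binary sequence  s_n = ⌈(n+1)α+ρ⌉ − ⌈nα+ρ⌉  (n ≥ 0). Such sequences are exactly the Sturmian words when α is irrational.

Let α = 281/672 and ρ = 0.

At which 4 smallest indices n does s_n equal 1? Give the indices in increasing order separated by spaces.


0 2 4 7

n=0: ⌈281/672⌉−⌈0/672⌉ = 1−0 = 1  ← one
n=1: ⌈562/672⌉−⌈281/672⌉ = 1−1 = 0
n=2: ⌈843/672⌉−⌈562/672⌉ = 2−1 = 1  ← one
n=3: ⌈1124/672⌉−⌈843/672⌉ = 2−2 = 0
n=4: ⌈1405/672⌉−⌈1124/672⌉ = 3−2 = 1  ← one
n=5: ⌈1686/672⌉−⌈1405/672⌉ = 3−3 = 0
n=6: ⌈1967/672⌉−⌈1686/672⌉ = 3−3 = 0
n=7: ⌈2248/672⌉−⌈1967/672⌉ = 4−3 = 1  ← one
positions of the first 4 ones: 0 2 4 7


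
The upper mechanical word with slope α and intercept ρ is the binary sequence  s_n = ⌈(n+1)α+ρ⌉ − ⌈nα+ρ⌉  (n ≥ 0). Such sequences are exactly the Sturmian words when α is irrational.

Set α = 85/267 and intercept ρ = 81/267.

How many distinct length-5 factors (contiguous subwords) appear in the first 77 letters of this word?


t_n = ⌈(n·85+81)/267⌉ for n = 0 … 77:
  n=0…9: ⌈81/267⌉=1 ⌈166/267⌉=1 ⌈251/267⌉=1 ⌈336/267⌉=2 ⌈421/267⌉=2 ⌈506/267⌉=2 ⌈591/267⌉=3 ⌈676/267⌉=3 ⌈761/267⌉=3 ⌈846/267⌉=4
  n=10…19: ⌈931/267⌉=4 ⌈1016/267⌉=4 ⌈1101/267⌉=5 ⌈1186/267⌉=5 ⌈1271/267⌉=5 ⌈1356/267⌉=6 ⌈1441/267⌉=6 ⌈1526/267⌉=6 ⌈1611/267⌉=7 ⌈1696/267⌉=7
  n=20…29: ⌈1781/267⌉=7 ⌈1866/267⌉=7 ⌈1951/267⌉=8 ⌈2036/267⌉=8 ⌈2121/267⌉=8 ⌈2206/267⌉=9 ⌈2291/267⌉=9 ⌈2376/267⌉=9 ⌈2461/267⌉=10 ⌈2546/267⌉=10
  n=30…39: ⌈2631/267⌉=10 ⌈2716/267⌉=11 ⌈2801/267⌉=11 ⌈2886/267⌉=11 ⌈2971/267⌉=12 ⌈3056/267⌉=12 ⌈3141/267⌉=12 ⌈3226/267⌉=13 ⌈3311/267⌉=13 ⌈3396/267⌉=13
  n=40…49: ⌈3481/267⌉=14 ⌈3566/267⌉=14 ⌈3651/267⌉=14 ⌈3736/267⌉=14 ⌈3821/267⌉=15 ⌈3906/267⌉=15 ⌈3991/267⌉=15 ⌈4076/267⌉=16 ⌈4161/267⌉=16 ⌈4246/267⌉=16
  n=50…59: ⌈4331/267⌉=17 ⌈4416/267⌉=17 ⌈4501/267⌉=17 ⌈4586/267⌉=18 ⌈4671/267⌉=18 ⌈4756/267⌉=18 ⌈4841/267⌉=19 ⌈4926/267⌉=19 ⌈5011/267⌉=19 ⌈5096/267⌉=20
  n=60…69: ⌈5181/267⌉=20 ⌈5266/267⌉=20 ⌈5351/267⌉=21 ⌈5436/267⌉=21 ⌈5521/267⌉=21 ⌈5606/267⌉=21 ⌈5691/267⌉=22 ⌈5776/267⌉=22 ⌈5861/267⌉=22 ⌈5946/267⌉=23
  n=70…77: ⌈6031/267⌉=23 ⌈6116/267⌉=23 ⌈6201/267⌉=24 ⌈6286/267⌉=24 ⌈6371/267⌉=24 ⌈6456/267⌉=25 ⌈6541/267⌉=25 ⌈6626/267⌉=25
s_n = t_(n+1) − t_n for n = 0 … 76 gives
prefix = 00100100100100100100010010010010010010010001001001001001001001000100100100100
slide a length-5 window over [0..4] … [72..76] (73 windows); first occurrence of each distinct factor:
  [  0..  4] 00100
  [  1..  5] 01001
  [  2..  6] 10010
  [ 16.. 20] 01000
  [ 17.. 21] 10001
  [ 18.. 22] 00010
  (the other 67 windows repeat one of these)
distinct factors: {00010, 00100, 01000, 01001, 10001, 10010}
count = 6  (Sturmian bound for length 5 is 6)

6


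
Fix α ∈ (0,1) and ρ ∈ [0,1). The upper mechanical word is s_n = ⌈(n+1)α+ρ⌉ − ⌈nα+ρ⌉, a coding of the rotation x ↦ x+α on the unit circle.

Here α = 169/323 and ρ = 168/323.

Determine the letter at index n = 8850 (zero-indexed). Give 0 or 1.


0

(n+1)α + ρ = (8851·169 + 168) / 323 = 1495987/323
nα + ρ     = (8850·169 + 168) / 323 = 1495818/323
⌈1495987/323⌉ = 4632,  ⌈1495818/323⌉ = 4632
s_{8850} = 4632 − 4632 = 0


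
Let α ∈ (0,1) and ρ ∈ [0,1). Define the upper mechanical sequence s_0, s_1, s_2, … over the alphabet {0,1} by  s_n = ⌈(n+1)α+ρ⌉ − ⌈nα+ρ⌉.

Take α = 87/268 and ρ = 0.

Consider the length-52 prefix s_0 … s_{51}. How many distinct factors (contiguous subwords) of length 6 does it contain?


7

t_n = ⌈(n·87)/268⌉ for n = 0 … 52:
  n=0…9: ⌈0/268⌉=0 ⌈87/268⌉=1 ⌈174/268⌉=1 ⌈261/268⌉=1 ⌈348/268⌉=2 ⌈435/268⌉=2 ⌈522/268⌉=2 ⌈609/268⌉=3 ⌈696/268⌉=3 ⌈783/268⌉=3
  n=10…19: ⌈870/268⌉=4 ⌈957/268⌉=4 ⌈1044/268⌉=4 ⌈1131/268⌉=5 ⌈1218/268⌉=5 ⌈1305/268⌉=5 ⌈1392/268⌉=6 ⌈1479/268⌉=6 ⌈1566/268⌉=6 ⌈1653/268⌉=7
  n=20…29: ⌈1740/268⌉=7 ⌈1827/268⌉=7 ⌈1914/268⌉=8 ⌈2001/268⌉=8 ⌈2088/268⌉=8 ⌈2175/268⌉=9 ⌈2262/268⌉=9 ⌈2349/268⌉=9 ⌈2436/268⌉=10 ⌈2523/268⌉=10
  n=30…39: ⌈2610/268⌉=10 ⌈2697/268⌉=11 ⌈2784/268⌉=11 ⌈2871/268⌉=11 ⌈2958/268⌉=12 ⌈3045/268⌉=12 ⌈3132/268⌉=12 ⌈3219/268⌉=13 ⌈3306/268⌉=13 ⌈3393/268⌉=13
  n=40…49: ⌈3480/268⌉=13 ⌈3567/268⌉=14 ⌈3654/268⌉=14 ⌈3741/268⌉=14 ⌈3828/268⌉=15 ⌈3915/268⌉=15 ⌈4002/268⌉=15 ⌈4089/268⌉=16 ⌈4176/268⌉=16 ⌈4263/268⌉=16
  n=50…52: ⌈4350/268⌉=17 ⌈4437/268⌉=17 ⌈4524/268⌉=17
s_n = t_(n+1) − t_n for n = 0 … 51 gives
prefix = 1001001001001001001001001001001001001000100100100100
slide a length-6 window over [0..5] … [46..51] (47 windows); first occurrence of each distinct factor:
  [  0..  5] 100100
  [  1..  6] 001001
  [  2..  7] 010010
  [ 34.. 39] 001000
  [ 35.. 40] 010001
  [ 36.. 41] 100010
  [ 37.. 42] 000100
  (the other 40 windows repeat one of these)
distinct factors: {000100, 001000, 001001, 010001, 010010, 100010, 100100}
count = 7  (Sturmian bound for length 6 is 7)


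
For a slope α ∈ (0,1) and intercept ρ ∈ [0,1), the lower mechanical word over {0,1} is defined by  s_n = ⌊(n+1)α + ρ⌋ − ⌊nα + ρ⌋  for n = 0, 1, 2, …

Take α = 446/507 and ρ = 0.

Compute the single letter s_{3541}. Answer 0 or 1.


1

(n+1)α + ρ = (3542·446) / 507 = 1579732/507
nα + ρ     = (3541·446) / 507 = 1579286/507
⌊1579732/507⌋ = 3115,  ⌊1579286/507⌋ = 3114
s_{3541} = 3115 − 3114 = 1


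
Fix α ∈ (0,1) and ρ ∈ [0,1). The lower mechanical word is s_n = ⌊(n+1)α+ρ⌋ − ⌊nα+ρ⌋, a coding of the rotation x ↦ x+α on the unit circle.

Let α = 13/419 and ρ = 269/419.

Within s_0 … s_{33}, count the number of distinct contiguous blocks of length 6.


t_n = ⌊(n·13+269)/419⌋ for n = 0 … 34:
  n=0…9: ⌊269/419⌋=0 ⌊282/419⌋=0 ⌊295/419⌋=0 ⌊308/419⌋=0 ⌊321/419⌋=0 ⌊334/419⌋=0 ⌊347/419⌋=0 ⌊360/419⌋=0 ⌊373/419⌋=0 ⌊386/419⌋=0
  n=10…19: ⌊399/419⌋=0 ⌊412/419⌋=0 ⌊425/419⌋=1 ⌊438/419⌋=1 ⌊451/419⌋=1 ⌊464/419⌋=1 ⌊477/419⌋=1 ⌊490/419⌋=1 ⌊503/419⌋=1 ⌊516/419⌋=1
  n=20…29: ⌊529/419⌋=1 ⌊542/419⌋=1 ⌊555/419⌋=1 ⌊568/419⌋=1 ⌊581/419⌋=1 ⌊594/419⌋=1 ⌊607/419⌋=1 ⌊620/419⌋=1 ⌊633/419⌋=1 ⌊646/419⌋=1
  n=30…34: ⌊659/419⌋=1 ⌊672/419⌋=1 ⌊685/419⌋=1 ⌊698/419⌋=1 ⌊711/419⌋=1
s_n = t_(n+1) − t_n for n = 0 … 33 gives
prefix = 0000000000010000000000000000000000
slide a length-6 window over [0..5] … [28..33] (29 windows); first occurrence of each distinct factor:
  [  0..  5] 000000
  [  6.. 11] 000001
  [  7.. 12] 000010
  [  8.. 13] 000100
  [  9.. 14] 001000
  [ 10.. 15] 010000
  [ 11.. 16] 100000
  (the other 22 windows repeat one of these)
distinct factors: {000000, 000001, 000010, 000100, 001000, 010000, 100000}
count = 7  (Sturmian bound for length 6 is 7)

7


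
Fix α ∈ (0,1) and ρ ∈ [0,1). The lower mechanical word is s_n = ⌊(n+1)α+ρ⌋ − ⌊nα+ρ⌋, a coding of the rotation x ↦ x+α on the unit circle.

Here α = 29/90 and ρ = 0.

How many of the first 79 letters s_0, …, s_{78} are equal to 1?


25

#1s = Σ_{n=0}^{78} s_n = Σ_{n=0}^{78} (⌊(n+1)α+ρ⌋ − ⌊nα+ρ⌋)
the sum telescopes: every ⌊nα+ρ⌋ with 0 < n < 79 appears once with + and once with −, leaving ⌊79α+ρ⌋ − ⌊0·α+ρ⌋
79α + ρ = (79·29) / 90 = 2291/90
ρ = 0/90
⌊2291/90⌋ = 25,  ⌊0/90⌋ = 0
#1s = 25 − 0 = 25


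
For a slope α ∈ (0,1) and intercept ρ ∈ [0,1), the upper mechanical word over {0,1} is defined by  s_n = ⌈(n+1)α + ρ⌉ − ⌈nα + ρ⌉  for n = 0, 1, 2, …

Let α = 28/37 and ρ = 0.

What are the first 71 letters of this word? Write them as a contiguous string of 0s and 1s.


n=0: ⌈(1·28)/37⌉ − ⌈(0·28)/37⌉ = ⌈28/37⌉ − ⌈0/37⌉ = 1 − 0 = 1
n=1: ⌈(2·28)/37⌉ − ⌈(1·28)/37⌉ = ⌈56/37⌉ − ⌈28/37⌉ = 2 − 1 = 1
n=2: ⌈(3·28)/37⌉ − ⌈(2·28)/37⌉ = ⌈84/37⌉ − ⌈56/37⌉ = 3 − 2 = 1
n=3: ⌈(4·28)/37⌉ − ⌈(3·28)/37⌉ = ⌈112/37⌉ − ⌈84/37⌉ = 4 − 3 = 1
n=4: ⌈(5·28)/37⌉ − ⌈(4·28)/37⌉ = ⌈140/37⌉ − ⌈112/37⌉ = 4 − 4 = 0
n=5: ⌈(6·28)/37⌉ − ⌈(5·28)/37⌉ = ⌈168/37⌉ − ⌈140/37⌉ = 5 − 4 = 1
n=6: ⌈(7·28)/37⌉ − ⌈(6·28)/37⌉ = ⌈196/37⌉ − ⌈168/37⌉ = 6 − 5 = 1
n=7: ⌈(8·28)/37⌉ − ⌈(7·28)/37⌉ = ⌈224/37⌉ − ⌈196/37⌉ = 7 − 6 = 1
n=8: ⌈(9·28)/37⌉ − ⌈(8·28)/37⌉ = ⌈252/37⌉ − ⌈224/37⌉ = 7 − 7 = 0
n=9: ⌈(10·28)/37⌉ − ⌈(9·28)/37⌉ = ⌈280/37⌉ − ⌈252/37⌉ = 8 − 7 = 1
n=10: ⌈(11·28)/37⌉ − ⌈(10·28)/37⌉ = ⌈308/37⌉ − ⌈280/37⌉ = 9 − 8 = 1
n=11: ⌈(12·28)/37⌉ − ⌈(11·28)/37⌉ = ⌈336/37⌉ − ⌈308/37⌉ = 10 − 9 = 1
n=12: ⌈(13·28)/37⌉ − ⌈(12·28)/37⌉ = ⌈364/37⌉ − ⌈336/37⌉ = 10 − 10 = 0
n=13: ⌈(14·28)/37⌉ − ⌈(13·28)/37⌉ = ⌈392/37⌉ − ⌈364/37⌉ = 11 − 10 = 1
n=14: ⌈(15·28)/37⌉ − ⌈(14·28)/37⌉ = ⌈420/37⌉ − ⌈392/37⌉ = 12 − 11 = 1
n=15: ⌈(16·28)/37⌉ − ⌈(15·28)/37⌉ = ⌈448/37⌉ − ⌈420/37⌉ = 13 − 12 = 1
n=16: ⌈(17·28)/37⌉ − ⌈(16·28)/37⌉ = ⌈476/37⌉ − ⌈448/37⌉ = 13 − 13 = 0
n=17: ⌈(18·28)/37⌉ − ⌈(17·28)/37⌉ = ⌈504/37⌉ − ⌈476/37⌉ = 14 − 13 = 1
n=18: ⌈(19·28)/37⌉ − ⌈(18·28)/37⌉ = ⌈532/37⌉ − ⌈504/37⌉ = 15 − 14 = 1
n=19: ⌈(20·28)/37⌉ − ⌈(19·28)/37⌉ = ⌈560/37⌉ − ⌈532/37⌉ = 16 − 15 = 1
n=20: ⌈(21·28)/37⌉ − ⌈(20·28)/37⌉ = ⌈588/37⌉ − ⌈560/37⌉ = 16 − 16 = 0
n=21: ⌈(22·28)/37⌉ − ⌈(21·28)/37⌉ = ⌈616/37⌉ − ⌈588/37⌉ = 17 − 16 = 1
n=22: ⌈(23·28)/37⌉ − ⌈(22·28)/37⌉ = ⌈644/37⌉ − ⌈616/37⌉ = 18 − 17 = 1
n=23: ⌈(24·28)/37⌉ − ⌈(23·28)/37⌉ = ⌈672/37⌉ − ⌈644/37⌉ = 19 − 18 = 1
n=24: ⌈(25·28)/37⌉ − ⌈(24·28)/37⌉ = ⌈700/37⌉ − ⌈672/37⌉ = 19 − 19 = 0
n=25: ⌈(26·28)/37⌉ − ⌈(25·28)/37⌉ = ⌈728/37⌉ − ⌈700/37⌉ = 20 − 19 = 1
n=26: ⌈(27·28)/37⌉ − ⌈(26·28)/37⌉ = ⌈756/37⌉ − ⌈728/37⌉ = 21 − 20 = 1
n=27: ⌈(28·28)/37⌉ − ⌈(27·28)/37⌉ = ⌈784/37⌉ − ⌈756/37⌉ = 22 − 21 = 1
n=28: ⌈(29·28)/37⌉ − ⌈(28·28)/37⌉ = ⌈812/37⌉ − ⌈784/37⌉ = 22 − 22 = 0
n=29: ⌈(30·28)/37⌉ − ⌈(29·28)/37⌉ = ⌈840/37⌉ − ⌈812/37⌉ = 23 − 22 = 1
n=30: ⌈(31·28)/37⌉ − ⌈(30·28)/37⌉ = ⌈868/37⌉ − ⌈840/37⌉ = 24 − 23 = 1
n=31: ⌈(32·28)/37⌉ − ⌈(31·28)/37⌉ = ⌈896/37⌉ − ⌈868/37⌉ = 25 − 24 = 1
n=32: ⌈(33·28)/37⌉ − ⌈(32·28)/37⌉ = ⌈924/37⌉ − ⌈896/37⌉ = 25 − 25 = 0
n=33: ⌈(34·28)/37⌉ − ⌈(33·28)/37⌉ = ⌈952/37⌉ − ⌈924/37⌉ = 26 − 25 = 1
n=34: ⌈(35·28)/37⌉ − ⌈(34·28)/37⌉ = ⌈980/37⌉ − ⌈952/37⌉ = 27 − 26 = 1
n=35: ⌈(36·28)/37⌉ − ⌈(35·28)/37⌉ = ⌈1008/37⌉ − ⌈980/37⌉ = 28 − 27 = 1
n=36: ⌈(37·28)/37⌉ − ⌈(36·28)/37⌉ = ⌈1036/37⌉ − ⌈1008/37⌉ = 28 − 28 = 0
n=37: ⌈(38·28)/37⌉ − ⌈(37·28)/37⌉ = ⌈1064/37⌉ − ⌈1036/37⌉ = 29 − 28 = 1
n=38: ⌈(39·28)/37⌉ − ⌈(38·28)/37⌉ = ⌈1092/37⌉ − ⌈1064/37⌉ = 30 − 29 = 1
n=39: ⌈(40·28)/37⌉ − ⌈(39·28)/37⌉ = ⌈1120/37⌉ − ⌈1092/37⌉ = 31 − 30 = 1
n=40: ⌈(41·28)/37⌉ − ⌈(40·28)/37⌉ = ⌈1148/37⌉ − ⌈1120/37⌉ = 32 − 31 = 1
n=41: ⌈(42·28)/37⌉ − ⌈(41·28)/37⌉ = ⌈1176/37⌉ − ⌈1148/37⌉ = 32 − 32 = 0
n=42: ⌈(43·28)/37⌉ − ⌈(42·28)/37⌉ = ⌈1204/37⌉ − ⌈1176/37⌉ = 33 − 32 = 1
n=43: ⌈(44·28)/37⌉ − ⌈(43·28)/37⌉ = ⌈1232/37⌉ − ⌈1204/37⌉ = 34 − 33 = 1
n=44: ⌈(45·28)/37⌉ − ⌈(44·28)/37⌉ = ⌈1260/37⌉ − ⌈1232/37⌉ = 35 − 34 = 1
n=45: ⌈(46·28)/37⌉ − ⌈(45·28)/37⌉ = ⌈1288/37⌉ − ⌈1260/37⌉ = 35 − 35 = 0
n=46: ⌈(47·28)/37⌉ − ⌈(46·28)/37⌉ = ⌈1316/37⌉ − ⌈1288/37⌉ = 36 − 35 = 1
n=47: ⌈(48·28)/37⌉ − ⌈(47·28)/37⌉ = ⌈1344/37⌉ − ⌈1316/37⌉ = 37 − 36 = 1
n=48: ⌈(49·28)/37⌉ − ⌈(48·28)/37⌉ = ⌈1372/37⌉ − ⌈1344/37⌉ = 38 − 37 = 1
n=49: ⌈(50·28)/37⌉ − ⌈(49·28)/37⌉ = ⌈1400/37⌉ − ⌈1372/37⌉ = 38 − 38 = 0
n=50: ⌈(51·28)/37⌉ − ⌈(50·28)/37⌉ = ⌈1428/37⌉ − ⌈1400/37⌉ = 39 − 38 = 1
n=51: ⌈(52·28)/37⌉ − ⌈(51·28)/37⌉ = ⌈1456/37⌉ − ⌈1428/37⌉ = 40 − 39 = 1
n=52: ⌈(53·28)/37⌉ − ⌈(52·28)/37⌉ = ⌈1484/37⌉ − ⌈1456/37⌉ = 41 − 40 = 1
n=53: ⌈(54·28)/37⌉ − ⌈(53·28)/37⌉ = ⌈1512/37⌉ − ⌈1484/37⌉ = 41 − 41 = 0
n=54: ⌈(55·28)/37⌉ − ⌈(54·28)/37⌉ = ⌈1540/37⌉ − ⌈1512/37⌉ = 42 − 41 = 1
n=55: ⌈(56·28)/37⌉ − ⌈(55·28)/37⌉ = ⌈1568/37⌉ − ⌈1540/37⌉ = 43 − 42 = 1
n=56: ⌈(57·28)/37⌉ − ⌈(56·28)/37⌉ = ⌈1596/37⌉ − ⌈1568/37⌉ = 44 − 43 = 1
n=57: ⌈(58·28)/37⌉ − ⌈(57·28)/37⌉ = ⌈1624/37⌉ − ⌈1596/37⌉ = 44 − 44 = 0
n=58: ⌈(59·28)/37⌉ − ⌈(58·28)/37⌉ = ⌈1652/37⌉ − ⌈1624/37⌉ = 45 − 44 = 1
n=59: ⌈(60·28)/37⌉ − ⌈(59·28)/37⌉ = ⌈1680/37⌉ − ⌈1652/37⌉ = 46 − 45 = 1
n=60: ⌈(61·28)/37⌉ − ⌈(60·28)/37⌉ = ⌈1708/37⌉ − ⌈1680/37⌉ = 47 − 46 = 1
n=61: ⌈(62·28)/37⌉ − ⌈(61·28)/37⌉ = ⌈1736/37⌉ − ⌈1708/37⌉ = 47 − 47 = 0
n=62: ⌈(63·28)/37⌉ − ⌈(62·28)/37⌉ = ⌈1764/37⌉ − ⌈1736/37⌉ = 48 − 47 = 1
n=63: ⌈(64·28)/37⌉ − ⌈(63·28)/37⌉ = ⌈1792/37⌉ − ⌈1764/37⌉ = 49 − 48 = 1
n=64: ⌈(65·28)/37⌉ − ⌈(64·28)/37⌉ = ⌈1820/37⌉ − ⌈1792/37⌉ = 50 − 49 = 1
n=65: ⌈(66·28)/37⌉ − ⌈(65·28)/37⌉ = ⌈1848/37⌉ − ⌈1820/37⌉ = 50 − 50 = 0
n=66: ⌈(67·28)/37⌉ − ⌈(66·28)/37⌉ = ⌈1876/37⌉ − ⌈1848/37⌉ = 51 − 50 = 1
n=67: ⌈(68·28)/37⌉ − ⌈(67·28)/37⌉ = ⌈1904/37⌉ − ⌈1876/37⌉ = 52 − 51 = 1
n=68: ⌈(69·28)/37⌉ − ⌈(68·28)/37⌉ = ⌈1932/37⌉ − ⌈1904/37⌉ = 53 − 52 = 1
n=69: ⌈(70·28)/37⌉ − ⌈(69·28)/37⌉ = ⌈1960/37⌉ − ⌈1932/37⌉ = 53 − 53 = 0
n=70: ⌈(71·28)/37⌉ − ⌈(70·28)/37⌉ = ⌈1988/37⌉ − ⌈1960/37⌉ = 54 − 53 = 1

11110111011101110111011101110111011101111011101110111011101110111011101


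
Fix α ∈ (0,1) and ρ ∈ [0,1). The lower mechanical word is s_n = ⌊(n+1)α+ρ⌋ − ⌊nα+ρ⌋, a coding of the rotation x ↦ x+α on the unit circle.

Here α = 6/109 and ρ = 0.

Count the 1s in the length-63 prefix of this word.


3

#1s = Σ_{n=0}^{62} s_n = Σ_{n=0}^{62} (⌊(n+1)α+ρ⌋ − ⌊nα+ρ⌋)
the sum telescopes: every ⌊nα+ρ⌋ with 0 < n < 63 appears once with + and once with −, leaving ⌊63α+ρ⌋ − ⌊0·α+ρ⌋
63α + ρ = (63·6) / 109 = 378/109
ρ = 0/109
⌊378/109⌋ = 3,  ⌊0/109⌋ = 0
#1s = 3 − 0 = 3


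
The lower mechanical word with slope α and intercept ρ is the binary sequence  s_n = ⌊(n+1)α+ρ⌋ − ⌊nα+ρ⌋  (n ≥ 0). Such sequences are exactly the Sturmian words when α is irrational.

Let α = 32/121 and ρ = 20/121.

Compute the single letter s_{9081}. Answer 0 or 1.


1

(n+1)α + ρ = (9082·32 + 20) / 121 = 290644/121
nα + ρ     = (9081·32 + 20) / 121 = 290612/121
⌊290644/121⌋ = 2402,  ⌊290612/121⌋ = 2401
s_{9081} = 2402 − 2401 = 1


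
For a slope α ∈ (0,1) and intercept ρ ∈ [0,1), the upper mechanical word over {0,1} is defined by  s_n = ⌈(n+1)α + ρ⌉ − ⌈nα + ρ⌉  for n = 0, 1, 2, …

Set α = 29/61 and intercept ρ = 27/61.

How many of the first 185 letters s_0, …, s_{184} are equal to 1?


#1s = Σ_{n=0}^{184} s_n = Σ_{n=0}^{184} (⌈(n+1)α+ρ⌉ − ⌈nα+ρ⌉)
the sum telescopes: every ⌈nα+ρ⌉ with 0 < n < 185 appears once with + and once with −, leaving ⌈185α+ρ⌉ − ⌈0·α+ρ⌉
185α + ρ = (185·29 + 27) / 61 = 5392/61
ρ = 27/61
⌈5392/61⌉ = 89,  ⌈27/61⌉ = 1
#1s = 89 − 1 = 88

88


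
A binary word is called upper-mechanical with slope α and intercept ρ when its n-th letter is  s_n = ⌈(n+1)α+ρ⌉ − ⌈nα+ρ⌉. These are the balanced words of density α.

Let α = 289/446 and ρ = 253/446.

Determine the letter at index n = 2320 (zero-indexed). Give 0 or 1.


1

(n+1)α + ρ = (2321·289 + 253) / 446 = 671022/446
nα + ρ     = (2320·289 + 253) / 446 = 670733/446
⌈671022/446⌉ = 1505,  ⌈670733/446⌉ = 1504
s_{2320} = 1505 − 1504 = 1


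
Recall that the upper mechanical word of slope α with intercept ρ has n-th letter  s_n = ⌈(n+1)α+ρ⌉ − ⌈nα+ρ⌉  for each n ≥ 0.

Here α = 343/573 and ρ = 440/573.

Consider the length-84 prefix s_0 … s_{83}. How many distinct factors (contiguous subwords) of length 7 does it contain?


5

t_n = ⌈(n·343+440)/573⌉ for n = 0 … 84:
  n=0…9: ⌈440/573⌉=1 ⌈783/573⌉=2 ⌈1126/573⌉=2 ⌈1469/573⌉=3 ⌈1812/573⌉=4 ⌈2155/573⌉=4 ⌈2498/573⌉=5 ⌈2841/573⌉=5 ⌈3184/573⌉=6 ⌈3527/573⌉=7
  n=10…19: ⌈3870/573⌉=7 ⌈4213/573⌉=8 ⌈4556/573⌉=8 ⌈4899/573⌉=9 ⌈5242/573⌉=10 ⌈5585/573⌉=10 ⌈5928/573⌉=11 ⌈6271/573⌉=11 ⌈6614/573⌉=12 ⌈6957/573⌉=13
  n=20…29: ⌈7300/573⌉=13 ⌈7643/573⌉=14 ⌈7986/573⌉=14 ⌈8329/573⌉=15 ⌈8672/573⌉=16 ⌈9015/573⌉=16 ⌈9358/573⌉=17 ⌈9701/573⌉=17 ⌈10044/573⌉=18 ⌈10387/573⌉=19
  n=30…39: ⌈10730/573⌉=19 ⌈11073/573⌉=20 ⌈11416/573⌉=20 ⌈11759/573⌉=21 ⌈12102/573⌉=22 ⌈12445/573⌉=22 ⌈12788/573⌉=23 ⌈13131/573⌉=23 ⌈13474/573⌉=24 ⌈13817/573⌉=25
  n=40…49: ⌈14160/573⌉=25 ⌈14503/573⌉=26 ⌈14846/573⌉=26 ⌈15189/573⌉=27 ⌈15532/573⌉=28 ⌈15875/573⌉=28 ⌈16218/573⌉=29 ⌈16561/573⌉=29 ⌈16904/573⌉=30 ⌈17247/573⌉=31
  n=50…59: ⌈17590/573⌉=31 ⌈17933/573⌉=32 ⌈18276/573⌉=32 ⌈18619/573⌉=33 ⌈18962/573⌉=34 ⌈19305/573⌉=34 ⌈19648/573⌉=35 ⌈19991/573⌉=35 ⌈20334/573⌉=36 ⌈20677/573⌉=37
  n=60…69: ⌈21020/573⌉=37 ⌈21363/573⌉=38 ⌈21706/573⌉=38 ⌈22049/573⌉=39 ⌈22392/573⌉=40 ⌈22735/573⌉=40 ⌈23078/573⌉=41 ⌈23421/573⌉=41 ⌈23764/573⌉=42 ⌈24107/573⌉=43
  n=70…79: ⌈24450/573⌉=43 ⌈24793/573⌉=44 ⌈25136/573⌉=44 ⌈25479/573⌉=45 ⌈25822/573⌉=46 ⌈26165/573⌉=46 ⌈26508/573⌉=47 ⌈26851/573⌉=47 ⌈27194/573⌉=48 ⌈27537/573⌉=49
  n=80…84: ⌈27880/573⌉=49 ⌈28223/573⌉=50 ⌈28566/573⌉=50 ⌈28909/573⌉=51 ⌈29252/573⌉=52
s_n = t_(n+1) − t_n for n = 0 … 83 gives
prefix = 101101011010110101101011010110101101011010110101101011010110101101011010110101101011
slide a length-7 window over [0..6] … [77..83] (78 windows); first occurrence of each distinct factor:
  [  0..  6] 1011010
  [  1..  7] 0110101
  [  2..  8] 1101011
  [  3..  9] 1010110
  [  4.. 10] 0101101
  (the other 73 windows repeat one of these)
distinct factors: {0101101, 0110101, 1010110, 1011010, 1101011}
count = 5  (Sturmian bound for length 7 is 8)


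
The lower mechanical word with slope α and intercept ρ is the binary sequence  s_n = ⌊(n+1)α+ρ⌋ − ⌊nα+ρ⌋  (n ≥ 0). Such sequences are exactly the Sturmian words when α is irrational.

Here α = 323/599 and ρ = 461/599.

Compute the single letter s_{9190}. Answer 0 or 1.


(n+1)α + ρ = (9191·323 + 461) / 599 = 2969154/599
nα + ρ     = (9190·323 + 461) / 599 = 2968831/599
⌊2969154/599⌋ = 4956,  ⌊2968831/599⌋ = 4956
s_{9190} = 4956 − 4956 = 0

0


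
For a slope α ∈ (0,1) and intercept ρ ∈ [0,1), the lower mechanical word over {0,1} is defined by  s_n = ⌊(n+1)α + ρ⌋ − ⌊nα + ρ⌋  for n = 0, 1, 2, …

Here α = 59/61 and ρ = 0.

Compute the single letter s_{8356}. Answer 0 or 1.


1

(n+1)α + ρ = (8357·59) / 61 = 493063/61
nα + ρ     = (8356·59) / 61 = 493004/61
⌊493063/61⌋ = 8083,  ⌊493004/61⌋ = 8082
s_{8356} = 8083 − 8082 = 1


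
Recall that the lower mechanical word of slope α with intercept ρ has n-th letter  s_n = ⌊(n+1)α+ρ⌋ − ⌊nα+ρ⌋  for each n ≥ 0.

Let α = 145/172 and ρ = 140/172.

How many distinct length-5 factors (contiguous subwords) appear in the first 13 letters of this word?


6

t_n = ⌊(n·145+140)/172⌋ for n = 0 … 13:
  n=0…9: ⌊140/172⌋=0 ⌊285/172⌋=1 ⌊430/172⌋=2 ⌊575/172⌋=3 ⌊720/172⌋=4 ⌊865/172⌋=5 ⌊1010/172⌋=5 ⌊1155/172⌋=6 ⌊1300/172⌋=7 ⌊1445/172⌋=8
  n=10…13: ⌊1590/172⌋=9 ⌊1735/172⌋=10 ⌊1880/172⌋=10 ⌊2025/172⌋=11
s_n = t_(n+1) − t_n for n = 0 … 12 gives
prefix = 1111101111101
slide a length-5 window over [0..4] … [8..12] (9 windows); first occurrence of each distinct factor:
  [  0..  4] 11111
  [  1..  5] 11110
  [  2..  6] 11101
  [  3..  7] 11011
  [  4..  8] 10111
  [  5..  9] 01111
  (the other 3 windows repeat one of these)
distinct factors: {01111, 10111, 11011, 11101, 11110, 11111}
count = 6  (Sturmian bound for length 5 is 6)


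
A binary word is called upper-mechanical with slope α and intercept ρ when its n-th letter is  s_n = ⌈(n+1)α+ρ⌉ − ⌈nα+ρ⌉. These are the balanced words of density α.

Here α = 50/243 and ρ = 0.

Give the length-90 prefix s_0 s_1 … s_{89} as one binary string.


n=0: ⌈(1·50)/243⌉ − ⌈(0·50)/243⌉ = ⌈50/243⌉ − ⌈0/243⌉ = 1 − 0 = 1
n=1: ⌈(2·50)/243⌉ − ⌈(1·50)/243⌉ = ⌈100/243⌉ − ⌈50/243⌉ = 1 − 1 = 0
n=2: ⌈(3·50)/243⌉ − ⌈(2·50)/243⌉ = ⌈150/243⌉ − ⌈100/243⌉ = 1 − 1 = 0
n=3: ⌈(4·50)/243⌉ − ⌈(3·50)/243⌉ = ⌈200/243⌉ − ⌈150/243⌉ = 1 − 1 = 0
n=4: ⌈(5·50)/243⌉ − ⌈(4·50)/243⌉ = ⌈250/243⌉ − ⌈200/243⌉ = 2 − 1 = 1
n=5: ⌈(6·50)/243⌉ − ⌈(5·50)/243⌉ = ⌈300/243⌉ − ⌈250/243⌉ = 2 − 2 = 0
n=6: ⌈(7·50)/243⌉ − ⌈(6·50)/243⌉ = ⌈350/243⌉ − ⌈300/243⌉ = 2 − 2 = 0
n=7: ⌈(8·50)/243⌉ − ⌈(7·50)/243⌉ = ⌈400/243⌉ − ⌈350/243⌉ = 2 − 2 = 0
n=8: ⌈(9·50)/243⌉ − ⌈(8·50)/243⌉ = ⌈450/243⌉ − ⌈400/243⌉ = 2 − 2 = 0
n=9: ⌈(10·50)/243⌉ − ⌈(9·50)/243⌉ = ⌈500/243⌉ − ⌈450/243⌉ = 3 − 2 = 1
n=10: ⌈(11·50)/243⌉ − ⌈(10·50)/243⌉ = ⌈550/243⌉ − ⌈500/243⌉ = 3 − 3 = 0
n=11: ⌈(12·50)/243⌉ − ⌈(11·50)/243⌉ = ⌈600/243⌉ − ⌈550/243⌉ = 3 − 3 = 0
n=12: ⌈(13·50)/243⌉ − ⌈(12·50)/243⌉ = ⌈650/243⌉ − ⌈600/243⌉ = 3 − 3 = 0
n=13: ⌈(14·50)/243⌉ − ⌈(13·50)/243⌉ = ⌈700/243⌉ − ⌈650/243⌉ = 3 − 3 = 0
n=14: ⌈(15·50)/243⌉ − ⌈(14·50)/243⌉ = ⌈750/243⌉ − ⌈700/243⌉ = 4 − 3 = 1
n=15: ⌈(16·50)/243⌉ − ⌈(15·50)/243⌉ = ⌈800/243⌉ − ⌈750/243⌉ = 4 − 4 = 0
n=16: ⌈(17·50)/243⌉ − ⌈(16·50)/243⌉ = ⌈850/243⌉ − ⌈800/243⌉ = 4 − 4 = 0
n=17: ⌈(18·50)/243⌉ − ⌈(17·50)/243⌉ = ⌈900/243⌉ − ⌈850/243⌉ = 4 − 4 = 0
n=18: ⌈(19·50)/243⌉ − ⌈(18·50)/243⌉ = ⌈950/243⌉ − ⌈900/243⌉ = 4 − 4 = 0
n=19: ⌈(20·50)/243⌉ − ⌈(19·50)/243⌉ = ⌈1000/243⌉ − ⌈950/243⌉ = 5 − 4 = 1
n=20: ⌈(21·50)/243⌉ − ⌈(20·50)/243⌉ = ⌈1050/243⌉ − ⌈1000/243⌉ = 5 − 5 = 0
n=21: ⌈(22·50)/243⌉ − ⌈(21·50)/243⌉ = ⌈1100/243⌉ − ⌈1050/243⌉ = 5 − 5 = 0
n=22: ⌈(23·50)/243⌉ − ⌈(22·50)/243⌉ = ⌈1150/243⌉ − ⌈1100/243⌉ = 5 − 5 = 0
n=23: ⌈(24·50)/243⌉ − ⌈(23·50)/243⌉ = ⌈1200/243⌉ − ⌈1150/243⌉ = 5 − 5 = 0
n=24: ⌈(25·50)/243⌉ − ⌈(24·50)/243⌉ = ⌈1250/243⌉ − ⌈1200/243⌉ = 6 − 5 = 1
n=25: ⌈(26·50)/243⌉ − ⌈(25·50)/243⌉ = ⌈1300/243⌉ − ⌈1250/243⌉ = 6 − 6 = 0
n=26: ⌈(27·50)/243⌉ − ⌈(26·50)/243⌉ = ⌈1350/243⌉ − ⌈1300/243⌉ = 6 − 6 = 0
n=27: ⌈(28·50)/243⌉ − ⌈(27·50)/243⌉ = ⌈1400/243⌉ − ⌈1350/243⌉ = 6 − 6 = 0
n=28: ⌈(29·50)/243⌉ − ⌈(28·50)/243⌉ = ⌈1450/243⌉ − ⌈1400/243⌉ = 6 − 6 = 0
n=29: ⌈(30·50)/243⌉ − ⌈(29·50)/243⌉ = ⌈1500/243⌉ − ⌈1450/243⌉ = 7 − 6 = 1
n=30: ⌈(31·50)/243⌉ − ⌈(30·50)/243⌉ = ⌈1550/243⌉ − ⌈1500/243⌉ = 7 − 7 = 0
n=31: ⌈(32·50)/243⌉ − ⌈(31·50)/243⌉ = ⌈1600/243⌉ − ⌈1550/243⌉ = 7 − 7 = 0
n=32: ⌈(33·50)/243⌉ − ⌈(32·50)/243⌉ = ⌈1650/243⌉ − ⌈1600/243⌉ = 7 − 7 = 0
n=33: ⌈(34·50)/243⌉ − ⌈(33·50)/243⌉ = ⌈1700/243⌉ − ⌈1650/243⌉ = 7 − 7 = 0
n=34: ⌈(35·50)/243⌉ − ⌈(34·50)/243⌉ = ⌈1750/243⌉ − ⌈1700/243⌉ = 8 − 7 = 1
n=35: ⌈(36·50)/243⌉ − ⌈(35·50)/243⌉ = ⌈1800/243⌉ − ⌈1750/243⌉ = 8 − 8 = 0
n=36: ⌈(37·50)/243⌉ − ⌈(36·50)/243⌉ = ⌈1850/243⌉ − ⌈1800/243⌉ = 8 − 8 = 0
n=37: ⌈(38·50)/243⌉ − ⌈(37·50)/243⌉ = ⌈1900/243⌉ − ⌈1850/243⌉ = 8 − 8 = 0
n=38: ⌈(39·50)/243⌉ − ⌈(38·50)/243⌉ = ⌈1950/243⌉ − ⌈1900/243⌉ = 9 − 8 = 1
n=39: ⌈(40·50)/243⌉ − ⌈(39·50)/243⌉ = ⌈2000/243⌉ − ⌈1950/243⌉ = 9 − 9 = 0
n=40: ⌈(41·50)/243⌉ − ⌈(40·50)/243⌉ = ⌈2050/243⌉ − ⌈2000/243⌉ = 9 − 9 = 0
n=41: ⌈(42·50)/243⌉ − ⌈(41·50)/243⌉ = ⌈2100/243⌉ − ⌈2050/243⌉ = 9 − 9 = 0
n=42: ⌈(43·50)/243⌉ − ⌈(42·50)/243⌉ = ⌈2150/243⌉ − ⌈2100/243⌉ = 9 − 9 = 0
n=43: ⌈(44·50)/243⌉ − ⌈(43·50)/243⌉ = ⌈2200/243⌉ − ⌈2150/243⌉ = 10 − 9 = 1
n=44: ⌈(45·50)/243⌉ − ⌈(44·50)/243⌉ = ⌈2250/243⌉ − ⌈2200/243⌉ = 10 − 10 = 0
n=45: ⌈(46·50)/243⌉ − ⌈(45·50)/243⌉ = ⌈2300/243⌉ − ⌈2250/243⌉ = 10 − 10 = 0
n=46: ⌈(47·50)/243⌉ − ⌈(46·50)/243⌉ = ⌈2350/243⌉ − ⌈2300/243⌉ = 10 − 10 = 0
n=47: ⌈(48·50)/243⌉ − ⌈(47·50)/243⌉ = ⌈2400/243⌉ − ⌈2350/243⌉ = 10 − 10 = 0
n=48: ⌈(49·50)/243⌉ − ⌈(48·50)/243⌉ = ⌈2450/243⌉ − ⌈2400/243⌉ = 11 − 10 = 1
n=49: ⌈(50·50)/243⌉ − ⌈(49·50)/243⌉ = ⌈2500/243⌉ − ⌈2450/243⌉ = 11 − 11 = 0
n=50: ⌈(51·50)/243⌉ − ⌈(50·50)/243⌉ = ⌈2550/243⌉ − ⌈2500/243⌉ = 11 − 11 = 0
n=51: ⌈(52·50)/243⌉ − ⌈(51·50)/243⌉ = ⌈2600/243⌉ − ⌈2550/243⌉ = 11 − 11 = 0
n=52: ⌈(53·50)/243⌉ − ⌈(52·50)/243⌉ = ⌈2650/243⌉ − ⌈2600/243⌉ = 11 − 11 = 0
n=53: ⌈(54·50)/243⌉ − ⌈(53·50)/243⌉ = ⌈2700/243⌉ − ⌈2650/243⌉ = 12 − 11 = 1
n=54: ⌈(55·50)/243⌉ − ⌈(54·50)/243⌉ = ⌈2750/243⌉ − ⌈2700/243⌉ = 12 − 12 = 0
n=55: ⌈(56·50)/243⌉ − ⌈(55·50)/243⌉ = ⌈2800/243⌉ − ⌈2750/243⌉ = 12 − 12 = 0
n=56: ⌈(57·50)/243⌉ − ⌈(56·50)/243⌉ = ⌈2850/243⌉ − ⌈2800/243⌉ = 12 − 12 = 0
n=57: ⌈(58·50)/243⌉ − ⌈(57·50)/243⌉ = ⌈2900/243⌉ − ⌈2850/243⌉ = 12 − 12 = 0
n=58: ⌈(59·50)/243⌉ − ⌈(58·50)/243⌉ = ⌈2950/243⌉ − ⌈2900/243⌉ = 13 − 12 = 1
n=59: ⌈(60·50)/243⌉ − ⌈(59·50)/243⌉ = ⌈3000/243⌉ − ⌈2950/243⌉ = 13 − 13 = 0
n=60: ⌈(61·50)/243⌉ − ⌈(60·50)/243⌉ = ⌈3050/243⌉ − ⌈3000/243⌉ = 13 − 13 = 0
n=61: ⌈(62·50)/243⌉ − ⌈(61·50)/243⌉ = ⌈3100/243⌉ − ⌈3050/243⌉ = 13 − 13 = 0
n=62: ⌈(63·50)/243⌉ − ⌈(62·50)/243⌉ = ⌈3150/243⌉ − ⌈3100/243⌉ = 13 − 13 = 0
n=63: ⌈(64·50)/243⌉ − ⌈(63·50)/243⌉ = ⌈3200/243⌉ − ⌈3150/243⌉ = 14 − 13 = 1
n=64: ⌈(65·50)/243⌉ − ⌈(64·50)/243⌉ = ⌈3250/243⌉ − ⌈3200/243⌉ = 14 − 14 = 0
n=65: ⌈(66·50)/243⌉ − ⌈(65·50)/243⌉ = ⌈3300/243⌉ − ⌈3250/243⌉ = 14 − 14 = 0
n=66: ⌈(67·50)/243⌉ − ⌈(66·50)/243⌉ = ⌈3350/243⌉ − ⌈3300/243⌉ = 14 − 14 = 0
n=67: ⌈(68·50)/243⌉ − ⌈(67·50)/243⌉ = ⌈3400/243⌉ − ⌈3350/243⌉ = 14 − 14 = 0
n=68: ⌈(69·50)/243⌉ − ⌈(68·50)/243⌉ = ⌈3450/243⌉ − ⌈3400/243⌉ = 15 − 14 = 1
n=69: ⌈(70·50)/243⌉ − ⌈(69·50)/243⌉ = ⌈3500/243⌉ − ⌈3450/243⌉ = 15 − 15 = 0
n=70: ⌈(71·50)/243⌉ − ⌈(70·50)/243⌉ = ⌈3550/243⌉ − ⌈3500/243⌉ = 15 − 15 = 0
n=71: ⌈(72·50)/243⌉ − ⌈(71·50)/243⌉ = ⌈3600/243⌉ − ⌈3550/243⌉ = 15 − 15 = 0
n=72: ⌈(73·50)/243⌉ − ⌈(72·50)/243⌉ = ⌈3650/243⌉ − ⌈3600/243⌉ = 16 − 15 = 1
n=73: ⌈(74·50)/243⌉ − ⌈(73·50)/243⌉ = ⌈3700/243⌉ − ⌈3650/243⌉ = 16 − 16 = 0
n=74: ⌈(75·50)/243⌉ − ⌈(74·50)/243⌉ = ⌈3750/243⌉ − ⌈3700/243⌉ = 16 − 16 = 0
n=75: ⌈(76·50)/243⌉ − ⌈(75·50)/243⌉ = ⌈3800/243⌉ − ⌈3750/243⌉ = 16 − 16 = 0
n=76: ⌈(77·50)/243⌉ − ⌈(76·50)/243⌉ = ⌈3850/243⌉ − ⌈3800/243⌉ = 16 − 16 = 0
n=77: ⌈(78·50)/243⌉ − ⌈(77·50)/243⌉ = ⌈3900/243⌉ − ⌈3850/243⌉ = 17 − 16 = 1
n=78: ⌈(79·50)/243⌉ − ⌈(78·50)/243⌉ = ⌈3950/243⌉ − ⌈3900/243⌉ = 17 − 17 = 0
n=79: ⌈(80·50)/243⌉ − ⌈(79·50)/243⌉ = ⌈4000/243⌉ − ⌈3950/243⌉ = 17 − 17 = 0
n=80: ⌈(81·50)/243⌉ − ⌈(80·50)/243⌉ = ⌈4050/243⌉ − ⌈4000/243⌉ = 17 − 17 = 0
n=81: ⌈(82·50)/243⌉ − ⌈(81·50)/243⌉ = ⌈4100/243⌉ − ⌈4050/243⌉ = 17 − 17 = 0
n=82: ⌈(83·50)/243⌉ − ⌈(82·50)/243⌉ = ⌈4150/243⌉ − ⌈4100/243⌉ = 18 − 17 = 1
n=83: ⌈(84·50)/243⌉ − ⌈(83·50)/243⌉ = ⌈4200/243⌉ − ⌈4150/243⌉ = 18 − 18 = 0
n=84: ⌈(85·50)/243⌉ − ⌈(84·50)/243⌉ = ⌈4250/243⌉ − ⌈4200/243⌉ = 18 − 18 = 0
n=85: ⌈(86·50)/243⌉ − ⌈(85·50)/243⌉ = ⌈4300/243⌉ − ⌈4250/243⌉ = 18 − 18 = 0
n=86: ⌈(87·50)/243⌉ − ⌈(86·50)/243⌉ = ⌈4350/243⌉ − ⌈4300/243⌉ = 18 − 18 = 0
n=87: ⌈(88·50)/243⌉ − ⌈(87·50)/243⌉ = ⌈4400/243⌉ − ⌈4350/243⌉ = 19 − 18 = 1
n=88: ⌈(89·50)/243⌉ − ⌈(88·50)/243⌉ = ⌈4450/243⌉ − ⌈4400/243⌉ = 19 − 19 = 0
n=89: ⌈(90·50)/243⌉ − ⌈(89·50)/243⌉ = ⌈4500/243⌉ − ⌈4450/243⌉ = 19 − 19 = 0

100010000100001000010000100001000010001000010000100001000010000100001000100001000010000100


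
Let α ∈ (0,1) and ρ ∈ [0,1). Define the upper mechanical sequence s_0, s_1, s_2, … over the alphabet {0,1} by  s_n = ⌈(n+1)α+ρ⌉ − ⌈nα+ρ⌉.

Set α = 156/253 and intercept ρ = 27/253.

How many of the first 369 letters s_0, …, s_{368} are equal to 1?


#1s = Σ_{n=0}^{368} s_n = Σ_{n=0}^{368} (⌈(n+1)α+ρ⌉ − ⌈nα+ρ⌉)
the sum telescopes: every ⌈nα+ρ⌉ with 0 < n < 369 appears once with + and once with −, leaving ⌈369α+ρ⌉ − ⌈0·α+ρ⌉
369α + ρ = (369·156 + 27) / 253 = 57591/253
ρ = 27/253
⌈57591/253⌉ = 228,  ⌈27/253⌉ = 1
#1s = 228 − 1 = 227

227


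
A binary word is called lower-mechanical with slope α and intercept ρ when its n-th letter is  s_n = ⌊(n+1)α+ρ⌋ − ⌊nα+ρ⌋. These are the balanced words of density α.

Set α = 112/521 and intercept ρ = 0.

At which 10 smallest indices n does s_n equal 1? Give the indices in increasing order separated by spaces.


4 9 13 18 23 27 32 37 41 46

n=0: ⌊112/521⌋−⌊0/521⌋ = 0−0 = 0
n=1: ⌊224/521⌋−⌊112/521⌋ = 0−0 = 0
n=2: ⌊336/521⌋−⌊224/521⌋ = 0−0 = 0
n=3: ⌊448/521⌋−⌊336/521⌋ = 0−0 = 0
n=4: ⌊560/521⌋−⌊448/521⌋ = 1−0 = 1  ← one
n=5: ⌊672/521⌋−⌊560/521⌋ = 1−1 = 0
n=6: ⌊784/521⌋−⌊672/521⌋ = 1−1 = 0
n=7: ⌊896/521⌋−⌊784/521⌋ = 1−1 = 0
n=8: ⌊1008/521⌋−⌊896/521⌋ = 1−1 = 0
n=9: ⌊1120/521⌋−⌊1008/521⌋ = 2−1 = 1  ← one
n=10: ⌊1232/521⌋−⌊1120/521⌋ = 2−2 = 0
n=11: ⌊1344/521⌋−⌊1232/521⌋ = 2−2 = 0
n=12: ⌊1456/521⌋−⌊1344/521⌋ = 2−2 = 0
n=13: ⌊1568/521⌋−⌊1456/521⌋ = 3−2 = 1  ← one
n=14: ⌊1680/521⌋−⌊1568/521⌋ = 3−3 = 0
n=15: ⌊1792/521⌋−⌊1680/521⌋ = 3−3 = 0
n=16: ⌊1904/521⌋−⌊1792/521⌋ = 3−3 = 0
n=17: ⌊2016/521⌋−⌊1904/521⌋ = 3−3 = 0
n=18: ⌊2128/521⌋−⌊2016/521⌋ = 4−3 = 1  ← one
n=19: ⌊2240/521⌋−⌊2128/521⌋ = 4−4 = 0
n=20: ⌊2352/521⌋−⌊2240/521⌋ = 4−4 = 0
n=21: ⌊2464/521⌋−⌊2352/521⌋ = 4−4 = 0
n=22: ⌊2576/521⌋−⌊2464/521⌋ = 4−4 = 0
n=23: ⌊2688/521⌋−⌊2576/521⌋ = 5−4 = 1  ← one
n=24: ⌊2800/521⌋−⌊2688/521⌋ = 5−5 = 0
n=25: ⌊2912/521⌋−⌊2800/521⌋ = 5−5 = 0
n=26: ⌊3024/521⌋−⌊2912/521⌋ = 5−5 = 0
n=27: ⌊3136/521⌋−⌊3024/521⌋ = 6−5 = 1  ← one
n=28: ⌊3248/521⌋−⌊3136/521⌋ = 6−6 = 0
n=29: ⌊3360/521⌋−⌊3248/521⌋ = 6−6 = 0
n=30: ⌊3472/521⌋−⌊3360/521⌋ = 6−6 = 0
n=31: ⌊3584/521⌋−⌊3472/521⌋ = 6−6 = 0
n=32: ⌊3696/521⌋−⌊3584/521⌋ = 7−6 = 1  ← one
n=33: ⌊3808/521⌋−⌊3696/521⌋ = 7−7 = 0
n=34: ⌊3920/521⌋−⌊3808/521⌋ = 7−7 = 0
n=35: ⌊4032/521⌋−⌊3920/521⌋ = 7−7 = 0
n=36: ⌊4144/521⌋−⌊4032/521⌋ = 7−7 = 0
n=37: ⌊4256/521⌋−⌊4144/521⌋ = 8−7 = 1  ← one
n=38: ⌊4368/521⌋−⌊4256/521⌋ = 8−8 = 0
n=39: ⌊4480/521⌋−⌊4368/521⌋ = 8−8 = 0
n=40: ⌊4592/521⌋−⌊4480/521⌋ = 8−8 = 0
n=41: ⌊4704/521⌋−⌊4592/521⌋ = 9−8 = 1  ← one
n=42: ⌊4816/521⌋−⌊4704/521⌋ = 9−9 = 0
n=43: ⌊4928/521⌋−⌊4816/521⌋ = 9−9 = 0
n=44: ⌊5040/521⌋−⌊4928/521⌋ = 9−9 = 0
n=45: ⌊5152/521⌋−⌊5040/521⌋ = 9−9 = 0
n=46: ⌊5264/521⌋−⌊5152/521⌋ = 10−9 = 1  ← one
positions of the first 10 ones: 4 9 13 18 23 27 32 37 41 46


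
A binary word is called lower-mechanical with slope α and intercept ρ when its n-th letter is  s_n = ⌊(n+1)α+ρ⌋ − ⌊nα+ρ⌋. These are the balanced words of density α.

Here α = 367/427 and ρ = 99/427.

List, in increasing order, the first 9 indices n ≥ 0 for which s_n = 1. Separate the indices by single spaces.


0 2 3 4 5 6 7 9 10

n=0: ⌊466/427⌋−⌊99/427⌋ = 1−0 = 1  ← one
n=1: ⌊833/427⌋−⌊466/427⌋ = 1−1 = 0
n=2: ⌊1200/427⌋−⌊833/427⌋ = 2−1 = 1  ← one
n=3: ⌊1567/427⌋−⌊1200/427⌋ = 3−2 = 1  ← one
n=4: ⌊1934/427⌋−⌊1567/427⌋ = 4−3 = 1  ← one
n=5: ⌊2301/427⌋−⌊1934/427⌋ = 5−4 = 1  ← one
n=6: ⌊2668/427⌋−⌊2301/427⌋ = 6−5 = 1  ← one
n=7: ⌊3035/427⌋−⌊2668/427⌋ = 7−6 = 1  ← one
n=8: ⌊3402/427⌋−⌊3035/427⌋ = 7−7 = 0
n=9: ⌊3769/427⌋−⌊3402/427⌋ = 8−7 = 1  ← one
n=10: ⌊4136/427⌋−⌊3769/427⌋ = 9−8 = 1  ← one
positions of the first 9 ones: 0 2 3 4 5 6 7 9 10
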